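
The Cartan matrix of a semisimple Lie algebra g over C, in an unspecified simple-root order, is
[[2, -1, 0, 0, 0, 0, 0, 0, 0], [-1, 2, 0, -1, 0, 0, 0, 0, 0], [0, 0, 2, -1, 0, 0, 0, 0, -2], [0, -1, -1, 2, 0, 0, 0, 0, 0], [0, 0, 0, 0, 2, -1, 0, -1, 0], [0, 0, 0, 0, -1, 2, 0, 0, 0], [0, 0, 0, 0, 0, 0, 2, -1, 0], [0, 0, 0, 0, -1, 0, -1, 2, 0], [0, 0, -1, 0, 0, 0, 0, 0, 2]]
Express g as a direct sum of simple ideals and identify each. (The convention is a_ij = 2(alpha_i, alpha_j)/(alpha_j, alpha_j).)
A_4 (sl(5)) ⊕ B_5 (so(11))

The diagram associated to this matrix has two connected components: the simple roots {alpha_5, alpha_6, alpha_7, alpha_8} form a chain of 4 nodes with single edges (A_4), and {alpha_1, alpha_2, alpha_3, alpha_4, alpha_9} form a chain of 5 nodes with a double edge at one end; the terminal node there is the unique short simple root (B_5). A semisimple Lie algebra decomposes uniquely as the direct sum of simple ideals, one per connected component of its Dynkin diagram, so g ≅ A_4 ⊕ B_5 (dimension 24 + 55 = 79).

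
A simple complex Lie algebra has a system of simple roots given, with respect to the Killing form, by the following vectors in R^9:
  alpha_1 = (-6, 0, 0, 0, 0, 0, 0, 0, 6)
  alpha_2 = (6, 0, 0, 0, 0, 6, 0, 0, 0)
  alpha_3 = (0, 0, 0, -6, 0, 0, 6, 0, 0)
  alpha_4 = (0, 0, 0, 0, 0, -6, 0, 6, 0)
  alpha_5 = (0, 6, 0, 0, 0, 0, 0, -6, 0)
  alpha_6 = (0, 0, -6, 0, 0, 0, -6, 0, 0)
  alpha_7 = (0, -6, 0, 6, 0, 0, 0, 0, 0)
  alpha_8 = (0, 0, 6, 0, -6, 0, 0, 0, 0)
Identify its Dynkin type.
A_8

Compute the Cartan integers a_ij = 2(alpha_i, alpha_j)/(alpha_j, alpha_j); the resulting 8x8 Cartan matrix is
[[2, -1, 0, 0, 0, 0, 0, 0], [-1, 2, 0, -1, 0, 0, 0, 0], [0, 0, 2, 0, 0, -1, -1, 0], [0, -1, 0, 2, -1, 0, 0, 0], [0, 0, 0, -1, 2, 0, -1, 0], [0, 0, -1, 0, 0, 2, 0, -1], [0, 0, -1, 0, -1, 0, 2, 0], [0, 0, 0, 0, 0, -1, 0, 2]].
All simple roots have the same length, so the diagram is simply laced. The associated Dynkin diagram is a chain of 8 nodes with single edges (A_8), so the type is A_8 (the algebra sl(9)).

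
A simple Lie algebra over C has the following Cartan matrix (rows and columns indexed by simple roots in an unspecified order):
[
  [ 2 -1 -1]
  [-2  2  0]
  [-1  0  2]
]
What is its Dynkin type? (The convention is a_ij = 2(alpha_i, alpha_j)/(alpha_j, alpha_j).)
The matrix has rank 3 with 2's on the diagonal. Reading the off-diagonal entries as Dynkin edges (a single edge where a_ij = a_ji = -1; a double or triple edge where a_ij * a_ji = 2 or 3), the diagram is a chain of 3 nodes with a double edge at one end; the terminal node there is the unique long simple root (C_3). One simple-root ordering that puts it in standard form is (alpha_3, alpha_1, alpha_2). So the algebra is type C_3, i.e. sp(6).

C3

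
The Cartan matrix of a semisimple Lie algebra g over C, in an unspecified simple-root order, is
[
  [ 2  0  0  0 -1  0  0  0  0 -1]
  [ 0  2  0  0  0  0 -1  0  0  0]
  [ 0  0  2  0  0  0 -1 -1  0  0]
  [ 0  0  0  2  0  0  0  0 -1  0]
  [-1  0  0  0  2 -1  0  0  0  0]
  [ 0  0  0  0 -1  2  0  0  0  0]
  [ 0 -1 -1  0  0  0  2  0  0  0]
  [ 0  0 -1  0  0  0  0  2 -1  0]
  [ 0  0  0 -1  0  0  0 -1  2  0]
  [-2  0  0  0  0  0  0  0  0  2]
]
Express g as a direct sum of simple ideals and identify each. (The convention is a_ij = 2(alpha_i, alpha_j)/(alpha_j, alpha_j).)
The diagram associated to this matrix has two connected components: the simple roots {alpha_2, alpha_3, alpha_4, alpha_7, alpha_8, alpha_9} form a chain of 6 nodes with single edges (A_6), and {alpha_1, alpha_5, alpha_6, alpha_10} form a chain of 4 nodes with a double edge at one end; the terminal node there is the unique long simple root (C_4). A semisimple Lie algebra decomposes uniquely as the direct sum of simple ideals, one per connected component of its Dynkin diagram, so g ≅ A_6 ⊕ C_4 (dimension 48 + 36 = 84).

A6 + C4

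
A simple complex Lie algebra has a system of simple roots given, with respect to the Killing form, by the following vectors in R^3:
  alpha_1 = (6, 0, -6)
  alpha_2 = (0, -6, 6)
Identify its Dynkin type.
A_2

Compute the Cartan integers a_ij = 2(alpha_i, alpha_j)/(alpha_j, alpha_j); the resulting 2x2 Cartan matrix is
[[2, -1], [-1, 2]].
All simple roots have the same length, so the diagram is simply laced. The associated Dynkin diagram is a chain of 2 nodes with single edges (A_2), so the type is A_2 (the algebra sl(3)).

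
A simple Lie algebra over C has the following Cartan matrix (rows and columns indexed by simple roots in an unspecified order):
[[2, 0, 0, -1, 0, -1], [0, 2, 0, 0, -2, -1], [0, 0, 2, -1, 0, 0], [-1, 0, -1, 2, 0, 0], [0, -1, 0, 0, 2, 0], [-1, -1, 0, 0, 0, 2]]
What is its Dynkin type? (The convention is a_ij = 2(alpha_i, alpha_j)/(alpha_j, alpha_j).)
B_6

The matrix has rank 6 with 2's on the diagonal. Reading the off-diagonal entries as Dynkin edges (a single edge where a_ij = a_ji = -1; a double or triple edge where a_ij * a_ji = 2 or 3), the diagram is a chain of 6 nodes with a double edge at one end; the terminal node there is the unique short simple root (B_6). One simple-root ordering that puts it in standard form is (alpha_3, alpha_4, alpha_1, alpha_6, alpha_2, alpha_5). So the algebra is type B_6, i.e. so(13).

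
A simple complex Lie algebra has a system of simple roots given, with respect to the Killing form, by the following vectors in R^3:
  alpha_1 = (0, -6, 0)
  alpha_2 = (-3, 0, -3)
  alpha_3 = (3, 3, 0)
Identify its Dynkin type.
Compute the Cartan integers a_ij = 2(alpha_i, alpha_j)/(alpha_j, alpha_j); the resulting 3x3 Cartan matrix is
[[2, 0, -2], [0, 2, -1], [-1, -1, 2]].
The roots have two lengths (squared-length ratio 2:1); the short ones are alpha_{2,3}. The associated Dynkin diagram is a chain of 3 nodes with a double edge at one end; the terminal node there is the unique long simple root (C_3), so the type is C_3 (the algebra sp(6)).

C_3 (sp(6))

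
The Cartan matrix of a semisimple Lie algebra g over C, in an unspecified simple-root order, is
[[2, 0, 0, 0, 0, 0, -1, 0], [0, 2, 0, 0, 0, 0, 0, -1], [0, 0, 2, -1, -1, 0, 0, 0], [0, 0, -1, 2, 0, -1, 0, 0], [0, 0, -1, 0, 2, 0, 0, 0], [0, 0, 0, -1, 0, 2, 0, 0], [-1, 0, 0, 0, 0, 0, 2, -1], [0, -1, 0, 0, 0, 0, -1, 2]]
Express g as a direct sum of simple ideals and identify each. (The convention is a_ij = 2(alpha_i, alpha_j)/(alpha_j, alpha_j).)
The diagram associated to this matrix has two connected components: the simple roots {alpha_3, alpha_4, alpha_5, alpha_6} form a chain of 4 nodes with single edges (A_4), and {alpha_1, alpha_2, alpha_7, alpha_8} form a chain of 4 nodes with single edges (A_4). A semisimple Lie algebra decomposes uniquely as the direct sum of simple ideals, one per connected component of its Dynkin diagram, so g ≅ A_4 ⊕ A_4 (dimension 24 + 24 = 48).

A4 + A4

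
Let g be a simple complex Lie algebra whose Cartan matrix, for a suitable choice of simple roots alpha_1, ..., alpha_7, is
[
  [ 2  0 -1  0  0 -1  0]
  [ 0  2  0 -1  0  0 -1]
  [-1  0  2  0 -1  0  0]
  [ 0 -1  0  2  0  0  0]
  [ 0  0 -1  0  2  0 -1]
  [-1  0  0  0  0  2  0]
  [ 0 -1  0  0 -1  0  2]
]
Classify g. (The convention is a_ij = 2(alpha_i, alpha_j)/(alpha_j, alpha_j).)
A_7

The matrix has rank 7 with 2's on the diagonal. Reading the off-diagonal entries as Dynkin edges (a single edge where a_ij = a_ji = -1; a double or triple edge where a_ij * a_ji = 2 or 3), the diagram is a chain of 7 nodes with single edges (A_7). One simple-root ordering that puts it in standard form is (alpha_6, alpha_1, alpha_3, alpha_5, alpha_7, alpha_2, alpha_4). So the algebra is type A_7, i.e. sl(8).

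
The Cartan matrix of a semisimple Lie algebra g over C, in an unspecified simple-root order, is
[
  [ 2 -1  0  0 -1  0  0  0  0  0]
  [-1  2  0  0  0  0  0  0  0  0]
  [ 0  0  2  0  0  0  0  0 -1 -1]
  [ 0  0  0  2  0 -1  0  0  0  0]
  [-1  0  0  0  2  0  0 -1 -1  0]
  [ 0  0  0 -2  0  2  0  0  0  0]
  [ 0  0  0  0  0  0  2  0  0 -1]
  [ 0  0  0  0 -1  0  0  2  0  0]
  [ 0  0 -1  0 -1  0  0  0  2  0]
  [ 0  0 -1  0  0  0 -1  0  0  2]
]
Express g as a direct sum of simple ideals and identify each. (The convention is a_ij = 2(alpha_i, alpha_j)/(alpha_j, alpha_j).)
The diagram associated to this matrix has two connected components: the simple roots {alpha_4, alpha_6} form a chain of 2 nodes with a double edge at one end; the terminal node there is the unique short simple root (B_2), and {alpha_1, alpha_2, alpha_3, alpha_5, alpha_7, alpha_8, alpha_9, alpha_10} form a chain of 7 nodes with one extra node attached to the third node from one end (E_8). A semisimple Lie algebra decomposes uniquely as the direct sum of simple ideals, one per connected component of its Dynkin diagram, so g ≅ B_2 ⊕ E_8 (dimension 10 + 248 = 258).

B2 ⊕ E8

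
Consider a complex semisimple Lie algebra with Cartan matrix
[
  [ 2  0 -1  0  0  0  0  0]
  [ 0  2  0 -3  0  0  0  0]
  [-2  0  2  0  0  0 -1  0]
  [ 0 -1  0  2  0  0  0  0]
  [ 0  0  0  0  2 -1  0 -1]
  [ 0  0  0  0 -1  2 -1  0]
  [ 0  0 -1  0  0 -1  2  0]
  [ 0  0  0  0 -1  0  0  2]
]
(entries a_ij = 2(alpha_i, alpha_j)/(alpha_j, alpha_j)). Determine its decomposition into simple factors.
The diagram associated to this matrix has two connected components: the simple roots {alpha_1, alpha_3, alpha_5, alpha_6, alpha_7, alpha_8} form a chain of 6 nodes with a double edge at one end; the terminal node there is the unique short simple root (B_6), and {alpha_2, alpha_4} form two nodes joined by a triple edge (G_2). A semisimple Lie algebra decomposes uniquely as the direct sum of simple ideals, one per connected component of its Dynkin diagram, so g ≅ B_6 ⊕ G_2 (dimension 78 + 14 = 92).

B_6 ⊕ G_2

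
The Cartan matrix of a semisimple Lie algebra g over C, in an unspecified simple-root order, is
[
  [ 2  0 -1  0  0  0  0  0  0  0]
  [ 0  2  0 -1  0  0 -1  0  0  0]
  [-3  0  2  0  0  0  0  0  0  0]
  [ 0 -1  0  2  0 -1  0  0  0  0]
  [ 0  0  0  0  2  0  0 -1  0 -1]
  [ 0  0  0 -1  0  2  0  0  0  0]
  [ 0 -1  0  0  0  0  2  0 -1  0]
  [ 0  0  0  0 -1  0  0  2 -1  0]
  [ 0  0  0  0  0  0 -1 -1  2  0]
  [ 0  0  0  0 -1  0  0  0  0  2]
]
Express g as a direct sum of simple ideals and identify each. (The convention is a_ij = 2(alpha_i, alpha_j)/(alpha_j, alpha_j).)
type A_8 ⊕ type G_2

The diagram associated to this matrix has two connected components: the simple roots {alpha_2, alpha_4, alpha_5, alpha_6, alpha_7, alpha_8, alpha_9, alpha_10} form a chain of 8 nodes with single edges (A_8), and {alpha_1, alpha_3} form two nodes joined by a triple edge (G_2). A semisimple Lie algebra decomposes uniquely as the direct sum of simple ideals, one per connected component of its Dynkin diagram, so g ≅ A_8 ⊕ G_2 (dimension 80 + 14 = 94).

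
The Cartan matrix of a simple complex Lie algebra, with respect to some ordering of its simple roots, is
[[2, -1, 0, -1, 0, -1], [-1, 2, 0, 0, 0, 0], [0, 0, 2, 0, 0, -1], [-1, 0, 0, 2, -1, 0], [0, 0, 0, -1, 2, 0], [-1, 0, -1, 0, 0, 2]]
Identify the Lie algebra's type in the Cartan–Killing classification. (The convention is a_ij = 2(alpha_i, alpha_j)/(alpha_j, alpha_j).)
The matrix has rank 6 with 2's on the diagonal. Reading the off-diagonal entries as Dynkin edges (a single edge where a_ij = a_ji = -1; a double or triple edge where a_ij * a_ji = 2 or 3), the diagram is a chain of 5 nodes with one extra node attached to the third node from one end (E_6). One simple-root ordering that puts it in standard form is (alpha_3, alpha_2, alpha_6, alpha_1, alpha_4, alpha_5). So the algebra is type E_6.

E_6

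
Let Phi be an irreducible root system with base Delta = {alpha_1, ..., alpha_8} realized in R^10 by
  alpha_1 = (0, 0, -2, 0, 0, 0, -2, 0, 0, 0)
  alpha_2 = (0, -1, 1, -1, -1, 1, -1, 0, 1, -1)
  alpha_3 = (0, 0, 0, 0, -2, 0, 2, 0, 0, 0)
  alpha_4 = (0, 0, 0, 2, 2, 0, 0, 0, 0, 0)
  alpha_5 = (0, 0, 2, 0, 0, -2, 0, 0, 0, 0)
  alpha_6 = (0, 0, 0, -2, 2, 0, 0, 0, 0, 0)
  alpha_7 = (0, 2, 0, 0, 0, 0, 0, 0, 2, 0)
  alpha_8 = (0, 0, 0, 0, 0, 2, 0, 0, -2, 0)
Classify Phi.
E_8

Compute the Cartan integers a_ij = 2(alpha_i, alpha_j)/(alpha_j, alpha_j); the resulting 8x8 Cartan matrix is
[[2, 0, -1, 0, -1, 0, 0, 0], [0, 2, 0, -1, 0, 0, 0, 0], [-1, 0, 2, -1, 0, -1, 0, 0], [0, -1, -1, 2, 0, 0, 0, 0], [-1, 0, 0, 0, 2, 0, 0, -1], [0, 0, -1, 0, 0, 2, 0, 0], [0, 0, 0, 0, 0, 0, 2, -1], [0, 0, 0, 0, -1, 0, -1, 2]].
All simple roots have the same length, so the diagram is simply laced. The associated Dynkin diagram is a chain of 7 nodes with one extra node attached to the third node from one end (E_8), so the type is E_8.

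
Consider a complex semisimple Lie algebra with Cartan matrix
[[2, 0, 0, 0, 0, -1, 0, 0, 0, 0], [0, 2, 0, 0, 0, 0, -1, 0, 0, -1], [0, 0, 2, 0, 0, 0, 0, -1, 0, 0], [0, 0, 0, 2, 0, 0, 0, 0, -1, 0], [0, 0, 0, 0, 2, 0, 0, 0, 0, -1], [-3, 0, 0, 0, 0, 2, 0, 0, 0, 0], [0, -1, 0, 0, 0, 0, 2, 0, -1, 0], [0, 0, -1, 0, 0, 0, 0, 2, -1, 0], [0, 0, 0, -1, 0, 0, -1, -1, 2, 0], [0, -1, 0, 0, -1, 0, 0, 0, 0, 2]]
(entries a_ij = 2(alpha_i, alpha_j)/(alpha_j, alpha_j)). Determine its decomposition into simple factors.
E_8 ⊕ G_2

The diagram associated to this matrix has two connected components: the simple roots {alpha_2, alpha_3, alpha_4, alpha_5, alpha_7, alpha_8, alpha_9, alpha_10} form a chain of 7 nodes with one extra node attached to the third node from one end (E_8), and {alpha_1, alpha_6} form two nodes joined by a triple edge (G_2). A semisimple Lie algebra decomposes uniquely as the direct sum of simple ideals, one per connected component of its Dynkin diagram, so g ≅ E_8 ⊕ G_2 (dimension 248 + 14 = 262).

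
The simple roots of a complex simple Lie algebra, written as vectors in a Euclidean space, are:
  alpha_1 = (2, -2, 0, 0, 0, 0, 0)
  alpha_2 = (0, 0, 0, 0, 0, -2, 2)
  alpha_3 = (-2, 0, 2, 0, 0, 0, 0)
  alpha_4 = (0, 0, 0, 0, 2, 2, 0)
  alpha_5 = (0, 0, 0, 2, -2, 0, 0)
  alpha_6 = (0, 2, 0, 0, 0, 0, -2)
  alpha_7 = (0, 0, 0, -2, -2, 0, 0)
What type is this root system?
D_7 (so(14))

Compute the Cartan integers a_ij = 2(alpha_i, alpha_j)/(alpha_j, alpha_j); the resulting 7x7 Cartan matrix is
[[2, 0, -1, 0, 0, -1, 0], [0, 2, 0, -1, 0, -1, 0], [-1, 0, 2, 0, 0, 0, 0], [0, -1, 0, 2, -1, 0, -1], [0, 0, 0, -1, 2, 0, 0], [-1, -1, 0, 0, 0, 2, 0], [0, 0, 0, -1, 0, 0, 2]].
All simple roots have the same length, so the diagram is simply laced. The associated Dynkin diagram is a chain of 5 nodes with a fork of two nodes at one end (D_7), so the type is D_7 (the algebra so(14)).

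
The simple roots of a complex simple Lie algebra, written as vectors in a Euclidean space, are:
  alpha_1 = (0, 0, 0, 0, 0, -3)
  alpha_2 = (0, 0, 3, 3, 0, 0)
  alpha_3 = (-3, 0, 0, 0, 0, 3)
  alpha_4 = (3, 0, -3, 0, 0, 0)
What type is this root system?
type B_4

Compute the Cartan integers a_ij = 2(alpha_i, alpha_j)/(alpha_j, alpha_j); the resulting 4x4 Cartan matrix is
[[2, 0, -1, 0], [0, 2, 0, -1], [-2, 0, 2, -1], [0, -1, -1, 2]].
The roots have two lengths (squared-length ratio 2:1); the short ones are alpha_{1}. The associated Dynkin diagram is a chain of 4 nodes with a double edge at one end; the terminal node there is the unique short simple root (B_4), so the type is B_4 (the algebra so(9)).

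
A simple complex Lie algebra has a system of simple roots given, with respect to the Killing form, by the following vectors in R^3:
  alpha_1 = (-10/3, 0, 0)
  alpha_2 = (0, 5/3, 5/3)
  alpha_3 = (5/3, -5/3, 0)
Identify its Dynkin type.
C_3 (sp(6))

Compute the Cartan integers a_ij = 2(alpha_i, alpha_j)/(alpha_j, alpha_j); the resulting 3x3 Cartan matrix is
[[2, 0, -2], [0, 2, -1], [-1, -1, 2]].
The roots have two lengths (squared-length ratio 2:1); the short ones are alpha_{2,3}. The associated Dynkin diagram is a chain of 3 nodes with a double edge at one end; the terminal node there is the unique long simple root (C_3), so the type is C_3 (the algebra sp(6)).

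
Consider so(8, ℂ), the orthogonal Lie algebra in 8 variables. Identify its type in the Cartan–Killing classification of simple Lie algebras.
This is so(8) with 8 even, which has dimension 8(8-1)/2 = 28 and rank 8/2 = 4. In the classification of classical Lie algebras, the orthogonal algebra so(2n) in an even number of variables has type D_n; here n = 4, so the Dynkin diagram is a chain of 2 nodes with a fork of two nodes at one end (D_4). Hence the type is D_4.

D_4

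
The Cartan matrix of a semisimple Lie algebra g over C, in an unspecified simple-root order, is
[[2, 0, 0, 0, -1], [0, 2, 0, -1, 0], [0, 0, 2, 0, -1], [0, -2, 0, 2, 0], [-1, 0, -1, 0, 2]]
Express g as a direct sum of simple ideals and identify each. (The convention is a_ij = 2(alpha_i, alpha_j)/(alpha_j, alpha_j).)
The diagram associated to this matrix has two connected components: the simple roots {alpha_1, alpha_3, alpha_5} form a chain of 3 nodes with single edges (A_3), and {alpha_2, alpha_4} form a chain of 2 nodes with a double edge at one end; the terminal node there is the unique short simple root (B_2). A semisimple Lie algebra decomposes uniquely as the direct sum of simple ideals, one per connected component of its Dynkin diagram, so g ≅ A_3 ⊕ B_2 (dimension 15 + 10 = 25).

A3 ⊕ B2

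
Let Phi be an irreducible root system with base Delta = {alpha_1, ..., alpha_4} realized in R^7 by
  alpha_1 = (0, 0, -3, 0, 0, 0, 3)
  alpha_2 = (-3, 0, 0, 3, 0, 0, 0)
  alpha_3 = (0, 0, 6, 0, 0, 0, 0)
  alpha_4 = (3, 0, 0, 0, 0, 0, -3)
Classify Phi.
C_4

Compute the Cartan integers a_ij = 2(alpha_i, alpha_j)/(alpha_j, alpha_j); the resulting 4x4 Cartan matrix is
[[2, 0, -1, -1], [0, 2, 0, -1], [-2, 0, 2, 0], [-1, -1, 0, 2]].
The roots have two lengths (squared-length ratio 2:1); the short ones are alpha_{1,2,4}. The associated Dynkin diagram is a chain of 4 nodes with a double edge at one end; the terminal node there is the unique long simple root (C_4), so the type is C_4 (the algebra sp(8)).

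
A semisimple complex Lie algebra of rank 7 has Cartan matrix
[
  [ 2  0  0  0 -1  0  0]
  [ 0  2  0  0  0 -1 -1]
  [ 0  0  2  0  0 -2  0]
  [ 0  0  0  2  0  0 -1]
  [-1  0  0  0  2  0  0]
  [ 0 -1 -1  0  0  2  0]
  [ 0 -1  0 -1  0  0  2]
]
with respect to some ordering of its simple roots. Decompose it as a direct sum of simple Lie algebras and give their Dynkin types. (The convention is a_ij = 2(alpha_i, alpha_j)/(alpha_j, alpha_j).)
A2 ⊕ C5

The diagram associated to this matrix has two connected components: the simple roots {alpha_1, alpha_5} form a chain of 2 nodes with single edges (A_2), and {alpha_2, alpha_3, alpha_4, alpha_6, alpha_7} form a chain of 5 nodes with a double edge at one end; the terminal node there is the unique long simple root (C_5). A semisimple Lie algebra decomposes uniquely as the direct sum of simple ideals, one per connected component of its Dynkin diagram, so g ≅ A_2 ⊕ C_5 (dimension 8 + 55 = 63).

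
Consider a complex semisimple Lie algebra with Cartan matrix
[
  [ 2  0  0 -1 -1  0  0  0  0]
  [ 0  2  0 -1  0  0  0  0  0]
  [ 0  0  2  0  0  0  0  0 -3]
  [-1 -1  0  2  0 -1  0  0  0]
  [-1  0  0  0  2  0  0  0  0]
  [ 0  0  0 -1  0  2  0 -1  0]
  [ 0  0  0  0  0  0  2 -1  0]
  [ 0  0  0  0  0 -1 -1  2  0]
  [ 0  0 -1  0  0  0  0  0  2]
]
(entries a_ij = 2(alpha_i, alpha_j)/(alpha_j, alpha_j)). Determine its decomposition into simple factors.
The diagram associated to this matrix has two connected components: the simple roots {alpha_1, alpha_2, alpha_4, alpha_5, alpha_6, alpha_7, alpha_8} form a chain of 6 nodes with one extra node attached to the third node from one end (E_7), and {alpha_3, alpha_9} form two nodes joined by a triple edge (G_2). A semisimple Lie algebra decomposes uniquely as the direct sum of simple ideals, one per connected component of its Dynkin diagram, so g ≅ E_7 ⊕ G_2 (dimension 133 + 14 = 147).

E_7 ⊕ G_2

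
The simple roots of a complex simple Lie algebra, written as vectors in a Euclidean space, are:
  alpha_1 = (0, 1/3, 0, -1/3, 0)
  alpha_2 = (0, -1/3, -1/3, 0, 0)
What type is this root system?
Compute the Cartan integers a_ij = 2(alpha_i, alpha_j)/(alpha_j, alpha_j); the resulting 2x2 Cartan matrix is
[[2, -1], [-1, 2]].
All simple roots have the same length, so the diagram is simply laced. The associated Dynkin diagram is a chain of 2 nodes with single edges (A_2), so the type is A_2 (the algebra sl(3)).

A_2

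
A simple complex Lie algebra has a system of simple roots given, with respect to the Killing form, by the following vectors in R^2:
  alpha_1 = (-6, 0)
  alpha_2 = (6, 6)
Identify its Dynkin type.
Compute the Cartan integers a_ij = 2(alpha_i, alpha_j)/(alpha_j, alpha_j); the resulting 2x2 Cartan matrix is
[[2, -1], [-2, 2]].
The roots have two lengths (squared-length ratio 2:1); the short ones are alpha_{1}. The associated Dynkin diagram is a chain of 2 nodes with a double edge at one end; the terminal node there is the unique short simple root (B_2), so the type is B_2 (the algebra so(5)).

type B_2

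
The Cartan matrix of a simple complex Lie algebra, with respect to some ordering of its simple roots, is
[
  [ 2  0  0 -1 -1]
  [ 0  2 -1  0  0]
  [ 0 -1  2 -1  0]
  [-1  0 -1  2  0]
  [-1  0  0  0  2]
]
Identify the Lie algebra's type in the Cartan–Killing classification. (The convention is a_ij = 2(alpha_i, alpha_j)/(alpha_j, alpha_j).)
type A_5

The matrix has rank 5 with 2's on the diagonal. Reading the off-diagonal entries as Dynkin edges (a single edge where a_ij = a_ji = -1; a double or triple edge where a_ij * a_ji = 2 or 3), the diagram is a chain of 5 nodes with single edges (A_5). One simple-root ordering that puts it in standard form is (alpha_5, alpha_1, alpha_4, alpha_3, alpha_2). So the algebra is type A_5, i.e. sl(6).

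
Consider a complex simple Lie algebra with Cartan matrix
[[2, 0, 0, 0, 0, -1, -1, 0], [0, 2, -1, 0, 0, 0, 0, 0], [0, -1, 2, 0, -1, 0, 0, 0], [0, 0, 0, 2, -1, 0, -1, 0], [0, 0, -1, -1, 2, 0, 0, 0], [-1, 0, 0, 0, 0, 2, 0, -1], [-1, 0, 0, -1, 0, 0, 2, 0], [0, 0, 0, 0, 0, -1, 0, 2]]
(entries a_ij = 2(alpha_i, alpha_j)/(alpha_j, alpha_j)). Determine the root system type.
The matrix has rank 8 with 2's on the diagonal. Reading the off-diagonal entries as Dynkin edges (a single edge where a_ij = a_ji = -1; a double or triple edge where a_ij * a_ji = 2 or 3), the diagram is a chain of 8 nodes with single edges (A_8). One simple-root ordering that puts it in standard form is (alpha_8, alpha_6, alpha_1, alpha_7, alpha_4, alpha_5, alpha_3, alpha_2). So the algebra is type A_8, i.e. sl(9).

A_8 (sl(9))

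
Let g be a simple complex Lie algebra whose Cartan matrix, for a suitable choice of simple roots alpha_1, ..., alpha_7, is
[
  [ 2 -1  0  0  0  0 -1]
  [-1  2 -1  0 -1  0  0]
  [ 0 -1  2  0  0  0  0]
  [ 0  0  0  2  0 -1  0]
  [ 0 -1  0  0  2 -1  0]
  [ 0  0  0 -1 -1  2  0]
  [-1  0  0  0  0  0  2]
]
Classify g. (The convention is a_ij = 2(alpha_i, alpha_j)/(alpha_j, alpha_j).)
The matrix has rank 7 with 2's on the diagonal. Reading the off-diagonal entries as Dynkin edges (a single edge where a_ij = a_ji = -1; a double or triple edge where a_ij * a_ji = 2 or 3), the diagram is a chain of 6 nodes with one extra node attached to the third node from one end (E_7). One simple-root ordering that puts it in standard form is (alpha_7, alpha_3, alpha_1, alpha_2, alpha_5, alpha_6, alpha_4). So the algebra is type E_7.

E_7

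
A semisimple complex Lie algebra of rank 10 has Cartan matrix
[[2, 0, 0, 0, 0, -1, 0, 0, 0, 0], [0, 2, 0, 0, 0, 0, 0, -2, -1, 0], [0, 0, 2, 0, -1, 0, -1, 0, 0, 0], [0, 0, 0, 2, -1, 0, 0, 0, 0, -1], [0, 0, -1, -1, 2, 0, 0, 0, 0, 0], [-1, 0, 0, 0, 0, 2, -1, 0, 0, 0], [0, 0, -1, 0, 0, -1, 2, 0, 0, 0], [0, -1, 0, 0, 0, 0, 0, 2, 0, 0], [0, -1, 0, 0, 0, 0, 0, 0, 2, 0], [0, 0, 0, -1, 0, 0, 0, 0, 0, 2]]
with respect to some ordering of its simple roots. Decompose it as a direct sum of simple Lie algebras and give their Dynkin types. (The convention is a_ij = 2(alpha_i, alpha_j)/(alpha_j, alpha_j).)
The diagram associated to this matrix has two connected components: the simple roots {alpha_1, alpha_3, alpha_4, alpha_5, alpha_6, alpha_7, alpha_10} form a chain of 7 nodes with single edges (A_7), and {alpha_2, alpha_8, alpha_9} form a chain of 3 nodes with a double edge at one end; the terminal node there is the unique short simple root (B_3). A semisimple Lie algebra decomposes uniquely as the direct sum of simple ideals, one per connected component of its Dynkin diagram, so g ≅ A_7 ⊕ B_3 (dimension 63 + 21 = 84).

A_7 (sl(8)) + B_3 (so(7))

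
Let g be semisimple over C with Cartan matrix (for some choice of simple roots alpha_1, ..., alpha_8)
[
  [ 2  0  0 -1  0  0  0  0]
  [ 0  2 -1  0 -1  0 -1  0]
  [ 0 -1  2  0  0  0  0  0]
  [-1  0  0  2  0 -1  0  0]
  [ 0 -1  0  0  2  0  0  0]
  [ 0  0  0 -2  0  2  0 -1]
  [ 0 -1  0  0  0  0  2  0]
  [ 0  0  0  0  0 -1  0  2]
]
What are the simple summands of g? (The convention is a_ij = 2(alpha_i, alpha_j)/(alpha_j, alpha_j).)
The diagram associated to this matrix has two connected components: the simple roots {alpha_2, alpha_3, alpha_5, alpha_7} form a chain of 2 nodes with a fork of two nodes at one end (D_4), and {alpha_1, alpha_4, alpha_6, alpha_8} form a chain of 4 nodes with a double edge between the middle two (F_4). A semisimple Lie algebra decomposes uniquely as the direct sum of simple ideals, one per connected component of its Dynkin diagram, so g ≅ D_4 ⊕ F_4 (dimension 28 + 52 = 80).

D_4 (so(8)) + F_4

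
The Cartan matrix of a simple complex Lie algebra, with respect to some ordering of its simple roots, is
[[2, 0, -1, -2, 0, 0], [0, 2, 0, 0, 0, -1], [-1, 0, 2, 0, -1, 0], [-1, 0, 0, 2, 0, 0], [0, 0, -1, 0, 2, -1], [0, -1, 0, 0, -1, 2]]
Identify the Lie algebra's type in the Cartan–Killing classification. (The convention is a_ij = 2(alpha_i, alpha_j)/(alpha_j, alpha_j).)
B6

The matrix has rank 6 with 2's on the diagonal. Reading the off-diagonal entries as Dynkin edges (a single edge where a_ij = a_ji = -1; a double or triple edge where a_ij * a_ji = 2 or 3), the diagram is a chain of 6 nodes with a double edge at one end; the terminal node there is the unique short simple root (B_6). One simple-root ordering that puts it in standard form is (alpha_2, alpha_6, alpha_5, alpha_3, alpha_1, alpha_4). So the algebra is type B_6, i.e. so(13).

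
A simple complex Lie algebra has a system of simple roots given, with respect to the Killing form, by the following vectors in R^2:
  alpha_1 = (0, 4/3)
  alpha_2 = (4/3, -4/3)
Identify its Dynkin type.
B_2 (so(5))

Compute the Cartan integers a_ij = 2(alpha_i, alpha_j)/(alpha_j, alpha_j); the resulting 2x2 Cartan matrix is
[[2, -1], [-2, 2]].
The roots have two lengths (squared-length ratio 2:1); the short ones are alpha_{1}. The associated Dynkin diagram is a chain of 2 nodes with a double edge at one end; the terminal node there is the unique short simple root (B_2), so the type is B_2 (the algebra so(5)).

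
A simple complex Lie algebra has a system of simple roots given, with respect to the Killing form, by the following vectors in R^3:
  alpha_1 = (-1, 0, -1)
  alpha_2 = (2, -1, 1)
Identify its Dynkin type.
Compute the Cartan integers a_ij = 2(alpha_i, alpha_j)/(alpha_j, alpha_j); the resulting 2x2 Cartan matrix is
[[2, -1], [-3, 2]].
The roots have two lengths (squared-length ratio 3:1); the short ones are alpha_{1}. The associated Dynkin diagram is two nodes joined by a triple edge (G_2), so the type is G_2.

type G_2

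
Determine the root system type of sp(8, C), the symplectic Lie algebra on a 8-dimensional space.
This is sp(8), which has dimension 8(8+1)/2 = 36 and rank 8/2 = 4. In the classification of classical Lie algebras, the symplectic algebra sp(2n) has type C_n; here n = 4, so the Dynkin diagram is a chain of 4 nodes with a double edge at one end; the terminal node there is the unique long simple root (C_4). Hence the type is C_4.

type C_4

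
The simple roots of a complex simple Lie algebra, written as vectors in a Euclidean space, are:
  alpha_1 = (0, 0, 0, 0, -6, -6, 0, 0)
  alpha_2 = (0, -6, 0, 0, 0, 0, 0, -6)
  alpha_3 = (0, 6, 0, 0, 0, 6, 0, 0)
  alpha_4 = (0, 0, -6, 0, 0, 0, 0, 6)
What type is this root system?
Compute the Cartan integers a_ij = 2(alpha_i, alpha_j)/(alpha_j, alpha_j); the resulting 4x4 Cartan matrix is
[[2, 0, -1, 0], [0, 2, -1, -1], [-1, -1, 2, 0], [0, -1, 0, 2]].
All simple roots have the same length, so the diagram is simply laced. The associated Dynkin diagram is a chain of 4 nodes with single edges (A_4), so the type is A_4 (the algebra sl(5)).

A_4 (sl(5))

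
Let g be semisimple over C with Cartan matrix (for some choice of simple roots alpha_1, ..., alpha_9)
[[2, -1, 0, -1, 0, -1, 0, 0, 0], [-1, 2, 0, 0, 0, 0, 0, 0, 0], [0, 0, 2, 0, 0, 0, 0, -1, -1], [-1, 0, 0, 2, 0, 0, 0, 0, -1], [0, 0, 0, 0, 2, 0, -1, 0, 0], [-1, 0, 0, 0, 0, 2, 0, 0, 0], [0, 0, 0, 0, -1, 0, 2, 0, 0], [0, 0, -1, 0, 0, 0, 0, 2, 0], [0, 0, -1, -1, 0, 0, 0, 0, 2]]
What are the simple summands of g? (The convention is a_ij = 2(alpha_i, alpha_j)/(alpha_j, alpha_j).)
A2 + D7

The diagram associated to this matrix has two connected components: the simple roots {alpha_5, alpha_7} form a chain of 2 nodes with single edges (A_2), and {alpha_1, alpha_2, alpha_3, alpha_4, alpha_6, alpha_8, alpha_9} form a chain of 5 nodes with a fork of two nodes at one end (D_7). A semisimple Lie algebra decomposes uniquely as the direct sum of simple ideals, one per connected component of its Dynkin diagram, so g ≅ A_2 ⊕ D_7 (dimension 8 + 91 = 99).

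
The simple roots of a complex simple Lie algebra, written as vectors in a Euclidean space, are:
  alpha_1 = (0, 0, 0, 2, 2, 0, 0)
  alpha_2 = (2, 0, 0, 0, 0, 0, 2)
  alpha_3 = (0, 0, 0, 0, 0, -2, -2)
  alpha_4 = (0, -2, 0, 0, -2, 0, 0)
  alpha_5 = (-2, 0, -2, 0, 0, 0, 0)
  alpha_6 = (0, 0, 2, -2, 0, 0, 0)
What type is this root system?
Compute the Cartan integers a_ij = 2(alpha_i, alpha_j)/(alpha_j, alpha_j); the resulting 6x6 Cartan matrix is
[[2, 0, 0, -1, 0, -1], [0, 2, -1, 0, -1, 0], [0, -1, 2, 0, 0, 0], [-1, 0, 0, 2, 0, 0], [0, -1, 0, 0, 2, -1], [-1, 0, 0, 0, -1, 2]].
All simple roots have the same length, so the diagram is simply laced. The associated Dynkin diagram is a chain of 6 nodes with single edges (A_6), so the type is A_6 (the algebra sl(7)).

A6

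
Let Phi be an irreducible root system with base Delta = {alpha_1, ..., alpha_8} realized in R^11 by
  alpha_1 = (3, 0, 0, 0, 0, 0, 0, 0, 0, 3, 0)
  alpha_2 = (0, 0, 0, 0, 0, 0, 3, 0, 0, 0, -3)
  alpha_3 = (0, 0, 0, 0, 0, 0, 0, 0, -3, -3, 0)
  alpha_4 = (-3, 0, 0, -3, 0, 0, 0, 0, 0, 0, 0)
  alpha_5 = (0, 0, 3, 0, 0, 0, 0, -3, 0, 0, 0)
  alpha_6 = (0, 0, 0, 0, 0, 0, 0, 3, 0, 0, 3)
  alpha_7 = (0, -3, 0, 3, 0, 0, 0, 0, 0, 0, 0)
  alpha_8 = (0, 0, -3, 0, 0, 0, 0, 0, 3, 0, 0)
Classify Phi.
type A_8

Compute the Cartan integers a_ij = 2(alpha_i, alpha_j)/(alpha_j, alpha_j); the resulting 8x8 Cartan matrix is
[[2, 0, -1, -1, 0, 0, 0, 0], [0, 2, 0, 0, 0, -1, 0, 0], [-1, 0, 2, 0, 0, 0, 0, -1], [-1, 0, 0, 2, 0, 0, -1, 0], [0, 0, 0, 0, 2, -1, 0, -1], [0, -1, 0, 0, -1, 2, 0, 0], [0, 0, 0, -1, 0, 0, 2, 0], [0, 0, -1, 0, -1, 0, 0, 2]].
All simple roots have the same length, so the diagram is simply laced. The associated Dynkin diagram is a chain of 8 nodes with single edges (A_8), so the type is A_8 (the algebra sl(9)).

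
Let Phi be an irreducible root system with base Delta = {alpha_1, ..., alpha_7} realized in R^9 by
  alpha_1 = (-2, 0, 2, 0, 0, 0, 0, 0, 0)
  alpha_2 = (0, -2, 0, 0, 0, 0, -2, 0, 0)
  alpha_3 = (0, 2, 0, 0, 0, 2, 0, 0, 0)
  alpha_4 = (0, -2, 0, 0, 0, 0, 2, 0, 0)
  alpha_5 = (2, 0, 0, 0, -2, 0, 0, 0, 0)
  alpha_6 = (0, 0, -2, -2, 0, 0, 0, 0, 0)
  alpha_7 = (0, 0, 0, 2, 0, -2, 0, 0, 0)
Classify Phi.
Compute the Cartan integers a_ij = 2(alpha_i, alpha_j)/(alpha_j, alpha_j); the resulting 7x7 Cartan matrix is
[[2, 0, 0, 0, -1, -1, 0], [0, 2, -1, 0, 0, 0, 0], [0, -1, 2, -1, 0, 0, -1], [0, 0, -1, 2, 0, 0, 0], [-1, 0, 0, 0, 2, 0, 0], [-1, 0, 0, 0, 0, 2, -1], [0, 0, -1, 0, 0, -1, 2]].
All simple roots have the same length, so the diagram is simply laced. The associated Dynkin diagram is a chain of 5 nodes with a fork of two nodes at one end (D_7), so the type is D_7 (the algebra so(14)).

type D_7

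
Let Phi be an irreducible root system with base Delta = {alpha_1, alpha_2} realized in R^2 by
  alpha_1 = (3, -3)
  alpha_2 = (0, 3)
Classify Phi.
Compute the Cartan integers a_ij = 2(alpha_i, alpha_j)/(alpha_j, alpha_j); the resulting 2x2 Cartan matrix is
[[2, -2], [-1, 2]].
The roots have two lengths (squared-length ratio 2:1); the short ones are alpha_{2}. The associated Dynkin diagram is a chain of 2 nodes with a double edge at one end; the terminal node there is the unique short simple root (B_2), so the type is B_2 (the algebra so(5)).

type B_2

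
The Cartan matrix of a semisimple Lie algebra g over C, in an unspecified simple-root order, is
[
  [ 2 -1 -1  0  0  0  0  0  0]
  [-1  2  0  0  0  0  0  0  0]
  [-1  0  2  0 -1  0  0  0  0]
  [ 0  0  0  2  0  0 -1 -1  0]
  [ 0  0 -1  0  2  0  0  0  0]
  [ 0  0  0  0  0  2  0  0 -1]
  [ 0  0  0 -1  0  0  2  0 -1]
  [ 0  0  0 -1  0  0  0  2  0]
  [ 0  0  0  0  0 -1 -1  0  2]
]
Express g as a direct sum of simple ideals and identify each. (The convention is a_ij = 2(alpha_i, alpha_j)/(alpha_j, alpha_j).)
A4 ⊕ A5

The diagram associated to this matrix has two connected components: the simple roots {alpha_1, alpha_2, alpha_3, alpha_5} form a chain of 4 nodes with single edges (A_4), and {alpha_4, alpha_6, alpha_7, alpha_8, alpha_9} form a chain of 5 nodes with single edges (A_5). A semisimple Lie algebra decomposes uniquely as the direct sum of simple ideals, one per connected component of its Dynkin diagram, so g ≅ A_4 ⊕ A_5 (dimension 24 + 35 = 59).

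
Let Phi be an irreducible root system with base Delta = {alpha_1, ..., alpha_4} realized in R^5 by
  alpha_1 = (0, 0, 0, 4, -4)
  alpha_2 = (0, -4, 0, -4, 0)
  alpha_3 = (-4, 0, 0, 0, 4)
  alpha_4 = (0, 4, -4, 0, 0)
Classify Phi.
A4

Compute the Cartan integers a_ij = 2(alpha_i, alpha_j)/(alpha_j, alpha_j); the resulting 4x4 Cartan matrix is
[[2, -1, -1, 0], [-1, 2, 0, -1], [-1, 0, 2, 0], [0, -1, 0, 2]].
All simple roots have the same length, so the diagram is simply laced. The associated Dynkin diagram is a chain of 4 nodes with single edges (A_4), so the type is A_4 (the algebra sl(5)).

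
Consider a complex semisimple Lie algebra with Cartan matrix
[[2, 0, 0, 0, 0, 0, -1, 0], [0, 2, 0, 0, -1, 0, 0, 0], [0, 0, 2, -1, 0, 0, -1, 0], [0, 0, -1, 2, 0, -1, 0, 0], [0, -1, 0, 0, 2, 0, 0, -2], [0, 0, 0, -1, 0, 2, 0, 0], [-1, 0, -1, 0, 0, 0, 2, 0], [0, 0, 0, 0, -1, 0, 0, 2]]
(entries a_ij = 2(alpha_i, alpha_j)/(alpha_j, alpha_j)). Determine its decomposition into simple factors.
The diagram associated to this matrix has two connected components: the simple roots {alpha_1, alpha_3, alpha_4, alpha_6, alpha_7} form a chain of 5 nodes with single edges (A_5), and {alpha_2, alpha_5, alpha_8} form a chain of 3 nodes with a double edge at one end; the terminal node there is the unique short simple root (B_3). A semisimple Lie algebra decomposes uniquely as the direct sum of simple ideals, one per connected component of its Dynkin diagram, so g ≅ A_5 ⊕ B_3 (dimension 35 + 21 = 56).

A_5 ⊕ B_3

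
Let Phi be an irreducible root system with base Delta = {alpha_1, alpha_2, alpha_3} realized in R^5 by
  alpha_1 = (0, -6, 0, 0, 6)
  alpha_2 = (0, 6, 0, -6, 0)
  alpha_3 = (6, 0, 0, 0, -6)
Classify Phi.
Compute the Cartan integers a_ij = 2(alpha_i, alpha_j)/(alpha_j, alpha_j); the resulting 3x3 Cartan matrix is
[[2, -1, -1], [-1, 2, 0], [-1, 0, 2]].
All simple roots have the same length, so the diagram is simply laced. The associated Dynkin diagram is a chain of 3 nodes with single edges (A_3), so the type is A_3 (the algebra sl(4)).

A_3 (sl(4))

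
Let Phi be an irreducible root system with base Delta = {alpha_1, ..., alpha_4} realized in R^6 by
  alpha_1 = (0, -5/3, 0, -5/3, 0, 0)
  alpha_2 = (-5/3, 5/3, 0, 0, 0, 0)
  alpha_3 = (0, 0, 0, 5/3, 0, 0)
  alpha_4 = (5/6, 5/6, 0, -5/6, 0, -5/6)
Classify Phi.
Compute the Cartan integers a_ij = 2(alpha_i, alpha_j)/(alpha_j, alpha_j); the resulting 4x4 Cartan matrix is
[[2, -1, -2, 0], [-1, 2, 0, 0], [-1, 0, 2, -1], [0, 0, -1, 2]].
The roots have two lengths (squared-length ratio 2:1); the short ones are alpha_{3,4}. The associated Dynkin diagram is a chain of 4 nodes with a double edge between the middle two (F_4), so the type is F_4.

F4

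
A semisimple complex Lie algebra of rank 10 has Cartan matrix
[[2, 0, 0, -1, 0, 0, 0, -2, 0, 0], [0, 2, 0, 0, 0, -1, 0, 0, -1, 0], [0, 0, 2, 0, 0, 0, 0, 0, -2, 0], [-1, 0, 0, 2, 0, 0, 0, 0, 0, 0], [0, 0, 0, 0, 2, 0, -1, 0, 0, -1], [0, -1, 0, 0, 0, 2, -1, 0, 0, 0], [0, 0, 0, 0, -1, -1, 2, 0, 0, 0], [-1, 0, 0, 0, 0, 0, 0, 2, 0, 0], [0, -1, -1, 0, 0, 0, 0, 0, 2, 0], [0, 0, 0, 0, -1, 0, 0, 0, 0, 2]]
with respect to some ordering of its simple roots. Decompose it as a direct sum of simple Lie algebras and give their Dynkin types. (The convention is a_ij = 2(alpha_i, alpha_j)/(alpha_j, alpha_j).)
The diagram associated to this matrix has two connected components: the simple roots {alpha_1, alpha_4, alpha_8} form a chain of 3 nodes with a double edge at one end; the terminal node there is the unique short simple root (B_3), and {alpha_2, alpha_3, alpha_5, alpha_6, alpha_7, alpha_9, alpha_10} form a chain of 7 nodes with a double edge at one end; the terminal node there is the unique long simple root (C_7). A semisimple Lie algebra decomposes uniquely as the direct sum of simple ideals, one per connected component of its Dynkin diagram, so g ≅ B_3 ⊕ C_7 (dimension 21 + 105 = 126).

B_3 + C_7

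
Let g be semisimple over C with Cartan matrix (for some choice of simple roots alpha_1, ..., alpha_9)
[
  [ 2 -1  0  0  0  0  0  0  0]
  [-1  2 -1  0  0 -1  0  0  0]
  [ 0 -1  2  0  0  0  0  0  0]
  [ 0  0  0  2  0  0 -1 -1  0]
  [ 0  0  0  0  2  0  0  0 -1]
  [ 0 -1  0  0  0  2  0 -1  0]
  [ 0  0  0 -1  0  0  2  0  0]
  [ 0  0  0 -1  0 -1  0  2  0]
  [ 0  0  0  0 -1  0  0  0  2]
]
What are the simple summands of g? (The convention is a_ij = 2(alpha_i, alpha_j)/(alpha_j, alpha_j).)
A_2 (sl(3)) ⊕ D_7 (so(14))

The diagram associated to this matrix has two connected components: the simple roots {alpha_5, alpha_9} form a chain of 2 nodes with single edges (A_2), and {alpha_1, alpha_2, alpha_3, alpha_4, alpha_6, alpha_7, alpha_8} form a chain of 5 nodes with a fork of two nodes at one end (D_7). A semisimple Lie algebra decomposes uniquely as the direct sum of simple ideals, one per connected component of its Dynkin diagram, so g ≅ A_2 ⊕ D_7 (dimension 8 + 91 = 99).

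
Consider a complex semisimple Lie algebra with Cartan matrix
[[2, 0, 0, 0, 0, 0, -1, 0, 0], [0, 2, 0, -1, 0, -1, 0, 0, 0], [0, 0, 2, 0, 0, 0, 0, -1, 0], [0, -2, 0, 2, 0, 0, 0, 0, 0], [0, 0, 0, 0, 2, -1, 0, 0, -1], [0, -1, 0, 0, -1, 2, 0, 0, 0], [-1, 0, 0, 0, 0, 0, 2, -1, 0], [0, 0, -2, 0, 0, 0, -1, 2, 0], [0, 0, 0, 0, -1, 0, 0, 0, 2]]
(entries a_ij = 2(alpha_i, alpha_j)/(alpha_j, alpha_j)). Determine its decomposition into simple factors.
The diagram associated to this matrix has two connected components: the simple roots {alpha_1, alpha_3, alpha_7, alpha_8} form a chain of 4 nodes with a double edge at one end; the terminal node there is the unique short simple root (B_4), and {alpha_2, alpha_4, alpha_5, alpha_6, alpha_9} form a chain of 5 nodes with a double edge at one end; the terminal node there is the unique long simple root (C_5). A semisimple Lie algebra decomposes uniquely as the direct sum of simple ideals, one per connected component of its Dynkin diagram, so g ≅ B_4 ⊕ C_5 (dimension 36 + 55 = 91).

B4 + C5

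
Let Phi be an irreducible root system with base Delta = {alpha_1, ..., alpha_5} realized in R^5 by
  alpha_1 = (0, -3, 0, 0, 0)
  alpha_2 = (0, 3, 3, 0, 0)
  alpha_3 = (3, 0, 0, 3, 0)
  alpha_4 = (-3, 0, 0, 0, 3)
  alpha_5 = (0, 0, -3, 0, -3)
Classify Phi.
Compute the Cartan integers a_ij = 2(alpha_i, alpha_j)/(alpha_j, alpha_j); the resulting 5x5 Cartan matrix is
[[2, -1, 0, 0, 0], [-2, 2, 0, 0, -1], [0, 0, 2, -1, 0], [0, 0, -1, 2, -1], [0, -1, 0, -1, 2]].
The roots have two lengths (squared-length ratio 2:1); the short ones are alpha_{1}. The associated Dynkin diagram is a chain of 5 nodes with a double edge at one end; the terminal node there is the unique short simple root (B_5), so the type is B_5 (the algebra so(11)).

B_5 (so(11))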